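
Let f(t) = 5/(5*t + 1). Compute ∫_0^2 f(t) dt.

log(11)

Let u = 5*t + 1, so du = 5 dt. When t = 0, u = 1; when t = 2, u = 11.
The integral becomes ∫ 1/u du from 1 to 11, with antiderivative log(u).
Back in t: F(t) = log(5*t + 1).
Then F(2) - F(0) = (log(11)) - (0) = log(11).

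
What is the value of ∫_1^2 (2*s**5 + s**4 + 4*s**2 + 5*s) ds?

1321/30

By the power rule, an antiderivative is F(s) = s**6/3 + s**5/5 + 4*s**3/3 + 5*s**2/2.
Then F(2) - F(1) = (242/5) - (131/30) = 1321/30.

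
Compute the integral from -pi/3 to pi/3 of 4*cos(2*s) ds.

An antiderivative is F(s) = 2*sin(2*s).
Then F(pi/3) - F(-pi/3) = (sqrt(3)) - (-sqrt(3)) = 2*sqrt(3).

2*sqrt(3)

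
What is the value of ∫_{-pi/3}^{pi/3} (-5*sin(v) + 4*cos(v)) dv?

4*sqrt(3)

An antiderivative is F(v) = 4*sin(v) + 5*cos(v).
Then F(pi/3) - F(-pi/3) = (5/2 + 2*sqrt(3)) - (5/2 - 2*sqrt(3)) = 4*sqrt(3).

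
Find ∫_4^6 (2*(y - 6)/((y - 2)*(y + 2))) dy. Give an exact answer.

Factor the denominator: y**2 - 4 = (y + 2)(y - 2).
Partial fractions: 2*(y - 6)/((y - 2)*(y + 2)) = 4/(y + 2) - 2/(y - 2).
An antiderivative is F(y) = -2*log(y - 2) + 4*log(y + 2).
Then F(6) - F(4) = (8*log(2)) - (2*log(2) + 4*log(3)) = log(64/81).

log(64/81)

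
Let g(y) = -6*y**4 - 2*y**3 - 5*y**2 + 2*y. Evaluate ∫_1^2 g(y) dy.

-1601/30

By the power rule, an antiderivative is F(y) = -6*y**5/5 - y**4/2 - 5*y**3/3 + y**2.
Then F(2) - F(1) = (-836/15) - (-71/30) = -1601/30.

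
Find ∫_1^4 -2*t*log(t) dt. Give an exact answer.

Integrate by parts once (u = ln t, dv = -2*t dt).
An antiderivative is F(t) = -t**2*(2*log(t) - 1)/2.
Then F(4) - F(1) = (8 - 32*log(2)) - (1/2) = 15/2 - 32*log(2).

15/2 - 32*log(2)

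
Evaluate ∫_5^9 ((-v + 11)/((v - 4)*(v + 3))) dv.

log(20/9)

Factor the denominator: v**2 - v - 12 = (v + 3)(v - 4).
Partial fractions: (-v + 11)/((v - 4)*(v + 3)) = -2/(v + 3) + 1/(v - 4).
An antiderivative is F(v) = log(v - 4) - 2*log(v + 3).
Then F(9) - F(5) = (-4*log(2) - 2*log(3) + log(5)) - (-log(64)) = log(20/9).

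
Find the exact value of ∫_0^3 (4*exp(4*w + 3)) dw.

Let u = 4*w + 3, so du = 4 dw. When w = 0, u = 3; when w = 3, u = 15.
The integral becomes ∫ exp(u) du from 3 to 15, with antiderivative exp(u).
Back in w: F(w) = exp(4*w + 3).
Then F(3) - F(0) = (exp(15)) - (exp(3)) = -exp(3) + exp(15).

-exp(3) + exp(15)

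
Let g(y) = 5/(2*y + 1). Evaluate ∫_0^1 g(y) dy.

5*log(3)/2

An antiderivative is F(y) = 5*log(2*y + 1)/2.
Then F(1) - F(0) = (5*log(3)/2) - (0) = 5*log(3)/2.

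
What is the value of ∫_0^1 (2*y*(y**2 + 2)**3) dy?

65/4

Let u = y**2 + 2, so du = 2*y dy. When y = 0, u = 2; when y = 1, u = 3.
The integral becomes ∫ u**3 du from 2 to 3, with antiderivative u**4/4.
Back in y: F(y) = (y**2 + 2)**4/4.
Then F(1) - F(0) = (81/4) - (4) = 65/4.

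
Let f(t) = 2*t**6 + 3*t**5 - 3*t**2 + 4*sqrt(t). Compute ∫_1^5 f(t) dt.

By the power rule, an antiderivative is F(t) = 2*t**7/7 + t**6/2 + 8*t**(3/2)/3 - t**3.
Then F(5) - F(1) = (40*sqrt(5)/3 + 420125/14) - (103/42) = 40*sqrt(5)/3 + 630136/21.

40*sqrt(5)/3 + 630136/21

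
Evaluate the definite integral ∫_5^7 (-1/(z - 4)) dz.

-log(3)

An antiderivative is F(z) = -log(z - 4).
Then F(7) - F(5) = (-log(3)) - (0) = -log(3).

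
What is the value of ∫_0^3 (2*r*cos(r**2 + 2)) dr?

Let u = r**2 + 2, so du = 2*r dr. When r = 0, u = 2; when r = 3, u = 11.
The integral becomes ∫ cos(u) du from 2 to 11, with antiderivative sin(u).
Back in r: F(r) = sin(r**2 + 2).
Then F(3) - F(0) = (sin(11)) - (sin(2)) = sin(11) - sin(2).

sin(11) - sin(2)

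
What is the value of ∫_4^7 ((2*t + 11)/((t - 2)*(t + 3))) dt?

-4*log(2) + log(7) + 2*log(5)

Factor the denominator: t**2 + t - 6 = (t + 3)(t - 2).
Partial fractions: (2*t + 11)/((t - 2)*(t + 3)) = -1/(t + 3) + 3/(t - 2).
An antiderivative is F(t) = 3*log(t - 2) - log(t + 3).
Then F(7) - F(4) = (log(25/2)) - (log(8/7)) = -4*log(2) + log(7) + 2*log(5).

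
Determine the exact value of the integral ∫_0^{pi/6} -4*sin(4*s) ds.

An antiderivative is F(s) = cos(4*s).
Then F(pi/6) - F(0) = (-1/2) - (1) = -3/2.

-3/2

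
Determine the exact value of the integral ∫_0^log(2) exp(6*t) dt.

21/2

Let u = exp(t), so du = exp(t) dt. When t = 0, u = 1; when t = log(2), u = 2.
The integral becomes ∫ u**5 du from 1 to 2, with antiderivative u**6/6.
Back in t: F(t) = exp(6*t)/6.
Then F(log(2)) - F(0) = (32/3) - (1/6) = 21/2.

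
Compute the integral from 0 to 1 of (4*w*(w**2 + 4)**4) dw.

4202/5

Let u = w**2 + 4, so du = 2*w dw. When w = 0, u = 4; when w = 1, u = 5.
The integral becomes 2·∫ u**4 du from 4 to 5, with antiderivative 2*u**5/5.
Back in w: F(w) = 2*(w**2 + 4)**5/5.
Then F(1) - F(0) = (1250) - (2048/5) = 4202/5.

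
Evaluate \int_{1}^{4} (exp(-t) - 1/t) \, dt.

(-log(4**exp(4)) - 1 + exp(3))*exp(-4)

An antiderivative is F(t) = -log(t) - exp(-t).
Then F(4) - F(1) = ((-log(4**exp(4)) - 1)*exp(-4)) - (-exp(-1)) = (-log(4**exp(4)) - 1 + exp(3))*exp(-4).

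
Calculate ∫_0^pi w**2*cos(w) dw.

-2*pi

Integrate by parts twice (u = w^2, dv = cos(w) dw).
An antiderivative is F(w) = w**2*sin(w) + 2*w*cos(w) - 2*sin(w).
Then F(pi) - F(0) = (-2*pi) - (0) = -2*pi.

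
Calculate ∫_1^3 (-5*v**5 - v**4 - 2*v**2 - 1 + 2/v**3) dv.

-30308/45

By the power rule, an antiderivative is F(v) = -5*v**6/6 - v**5/5 - 2*v**3/3 - v - 1/v**2.
Then F(3) - F(1) = (-60949/90) - (-37/10) = -30308/45.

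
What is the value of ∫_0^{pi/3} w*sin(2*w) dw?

Integrate by parts once (u = w, dv = sin(2*w) dw).
An antiderivative is F(w) = -w*cos(2*w)/2 + sin(2*w)/4.
Then F(pi/3) - F(0) = (sqrt(3)/8 + pi/12) - (0) = sqrt(3)/8 + pi/12.

sqrt(3)/8 + pi/12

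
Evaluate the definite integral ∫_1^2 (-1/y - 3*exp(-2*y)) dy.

-log(2) - 3*exp(-2)/2 + 3*exp(-4)/2

An antiderivative is F(y) = -log(y) + 3*exp(-2*y)/2.
Then F(2) - F(1) = (-log(2) + 3*exp(-4)/2) - (3*exp(-2)/2) = -log(2) - 3*exp(-2)/2 + 3*exp(-4)/2.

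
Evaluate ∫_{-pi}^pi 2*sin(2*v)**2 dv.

Use the identity sin^2(2*v) = (1 - cos(4*v))/2.
An antiderivative is F(v) = v - sin(4*v)/4.
Then F(pi) - F(-pi) = (pi) - (-pi) = 2*pi.

2*pi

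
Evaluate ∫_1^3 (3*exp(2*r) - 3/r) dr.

An antiderivative is F(r) = 3*exp(2*r)/2 - 3*log(r).
Then F(3) - F(1) = (-log(27) + 3*exp(6)/2) - (3*exp(2)/2) = -3*exp(2)/2 - log(27) + 3*exp(6)/2.

-3*exp(2)/2 - log(27) + 3*exp(6)/2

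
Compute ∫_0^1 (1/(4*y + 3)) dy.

An antiderivative is F(y) = log(4*y + 3)/4.
Then F(1) - F(0) = (log(7)/4) - (log(3)/4) = -log(3)/4 + log(7)/4.

-log(3)/4 + log(7)/4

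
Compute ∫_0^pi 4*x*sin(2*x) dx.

-2*pi

Integrate by parts once (u = x, dv = 4*sin(2*x) dx).
An antiderivative is F(x) = -2*x*cos(2*x) + sin(2*x).
Then F(pi) - F(0) = (-2*pi) - (0) = -2*pi.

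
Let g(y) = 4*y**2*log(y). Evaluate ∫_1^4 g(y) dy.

Integrate by parts once (u = ln y, dv = 4*y**2 dy).
An antiderivative is F(y) = 4*y**3*(3*log(y) - 1)/9.
Then F(4) - F(1) = (-256/9 + 512*log(2)/3) - (-4/9) = -28 + 512*log(2)/3.

-28 + 512*log(2)/3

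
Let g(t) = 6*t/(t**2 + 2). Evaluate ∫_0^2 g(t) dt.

Let u = t**2 + 2, so du = 2*t dt. When t = 0, u = 2; when t = 2, u = 6.
The integral becomes 3·∫ 1/u du from 2 to 6, with antiderivative 3*log(u).
Back in t: F(t) = 3*log(t**2 + 2).
Then F(2) - F(0) = (3*log(2) + 3*log(3)) - (log(8)) = log(27).

log(27)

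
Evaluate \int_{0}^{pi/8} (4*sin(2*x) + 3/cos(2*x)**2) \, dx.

An antiderivative is F(x) = -2*cos(2*x) + 3*tan(2*x)/2.
Then F(pi/8) - F(0) = (3/2 - sqrt(2)) - (-2) = 7/2 - sqrt(2).

7/2 - sqrt(2)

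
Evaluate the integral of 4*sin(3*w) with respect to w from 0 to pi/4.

2*sqrt(2)/3 + 4/3

An antiderivative is F(w) = -4*cos(3*w)/3.
Then F(pi/4) - F(0) = (2*sqrt(2)/3) - (-4/3) = 2*sqrt(2)/3 + 4/3.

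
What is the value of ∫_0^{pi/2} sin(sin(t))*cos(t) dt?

1 - cos(1)

Let u = sin(t), so du = cos(t) dt. When t = 0, u = 0; when t = pi/2, u = 1.
The integral becomes ∫ sin(u) du from 0 to 1, with antiderivative -cos(u).
Back in t: F(t) = -cos(sin(t)).
Then F(pi/2) - F(0) = (-cos(1)) - (-1) = 1 - cos(1).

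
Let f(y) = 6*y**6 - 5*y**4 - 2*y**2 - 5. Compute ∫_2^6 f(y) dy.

By the power rule, an antiderivative is F(y) = 6*y**7/7 - y**5 - 2*y**3/3 - 5*y.
Then F(6) - F(2) = (1623966/7) - (1310/21) = 4870588/21.

4870588/21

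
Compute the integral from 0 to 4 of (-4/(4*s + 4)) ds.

-log(5)

An antiderivative is F(s) = -log(4*s + 4).
Then F(4) - F(0) = (-log(20)) - (-log(4)) = -log(5).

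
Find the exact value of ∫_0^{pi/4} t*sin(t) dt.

sqrt(2)*(4 - pi)/8

Integrate by parts once (u = t, dv = sin(t) dt).
An antiderivative is F(t) = -t*cos(t) + sin(t).
Then F(pi/4) - F(0) = (sqrt(2)*(4 - pi)/8) - (0) = sqrt(2)*(4 - pi)/8.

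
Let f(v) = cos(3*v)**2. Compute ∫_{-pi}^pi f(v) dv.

Use the identity cos^2(3*v) = (1 + cos(6*v))/2.
An antiderivative is F(v) = v/2 + sin(6*v)/12.
Then F(pi) - F(-pi) = (pi/2) - (-pi/2) = pi.

pi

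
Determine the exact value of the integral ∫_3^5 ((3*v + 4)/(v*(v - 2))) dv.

-2*log(5) + 7*log(3)

Factor the denominator: v**2 - 2*v = v(v - 2).
Partial fractions: (3*v + 4)/(v*(v - 2)) = -2/v + 5/(v - 2).
An antiderivative is F(v) = -2*log(v) + 5*log(v - 2).
Then F(5) - F(3) = (-2*log(5) + 5*log(3)) - (-log(9)) = -2*log(5) + 7*log(3).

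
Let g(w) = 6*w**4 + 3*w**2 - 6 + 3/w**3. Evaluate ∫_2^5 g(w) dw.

By the power rule, an antiderivative is F(w) = 6*w**5/5 + w**3 - 6*w - 3/(2*w**2).
Then F(5) - F(2) = (192247/50) - (1361/40) = 762183/200.

762183/200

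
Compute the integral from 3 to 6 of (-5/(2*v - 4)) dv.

An antiderivative is F(v) = -5*log(2*v - 4)/2.
Then F(6) - F(3) = (-15*log(2)/2) - (-5*log(2)/2) = -log(32).

-log(32)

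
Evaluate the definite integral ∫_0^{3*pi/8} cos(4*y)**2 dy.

3*pi/16

Use the identity cos^2(4*y) = (1 + cos(8*y))/2.
An antiderivative is F(y) = y/2 + sin(8*y)/16.
Then F(3*pi/8) - F(0) = (3*pi/16) - (0) = 3*pi/16.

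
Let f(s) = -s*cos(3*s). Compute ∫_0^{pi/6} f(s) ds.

1/9 - pi/18

Integrate by parts once (u = s, dv = -cos(3*s) ds).
An antiderivative is F(s) = -s*sin(3*s)/3 - cos(3*s)/9.
Then F(pi/6) - F(0) = (-pi/18) - (-1/9) = 1/9 - pi/18.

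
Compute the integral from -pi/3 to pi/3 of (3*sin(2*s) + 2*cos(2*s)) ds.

An antiderivative is F(s) = sin(2*s) - 3*cos(2*s)/2.
Then F(pi/3) - F(-pi/3) = (3/4 + sqrt(3)/2) - (3/4 - sqrt(3)/2) = sqrt(3).

sqrt(3)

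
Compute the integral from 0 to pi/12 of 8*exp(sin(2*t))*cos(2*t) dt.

Let u = sin(2*t), so du = 2*cos(2*t) dt. When t = 0, u = 0; when t = pi/12, u = 1/2.
The integral becomes 4·∫ exp(u) du from 0 to 1/2, with antiderivative 4*exp(u).
Back in t: F(t) = 4*exp(sin(2*t)).
Then F(pi/12) - F(0) = (4*exp(1/2)) - (4) = -4 + 4*exp(1/2).

-4 + 4*exp(1/2)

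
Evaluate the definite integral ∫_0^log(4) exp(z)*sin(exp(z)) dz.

cos(1) - cos(4)

Let u = exp(z), so du = exp(z) dz. When z = 0, u = 1; when z = log(4), u = 4.
The integral becomes ∫ sin(u) du from 1 to 4, with antiderivative -cos(u).
Back in z: F(z) = -cos(exp(z)).
Then F(log(4)) - F(0) = (-cos(4)) - (-cos(1)) = cos(1) - cos(4).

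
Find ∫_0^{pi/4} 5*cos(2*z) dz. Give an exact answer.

5/2

An antiderivative is F(z) = 5*sin(2*z)/2.
Then F(pi/4) - F(0) = (5/2) - (0) = 5/2.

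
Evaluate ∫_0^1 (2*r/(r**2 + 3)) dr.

log(4/3)

Let u = r**2 + 3, so du = 2*r dr. When r = 0, u = 3; when r = 1, u = 4.
The integral becomes ∫ 1/u du from 3 to 4, with antiderivative log(u).
Back in r: F(r) = log(r**2 + 3).
Then F(1) - F(0) = (log(4)) - (log(3)) = log(4/3).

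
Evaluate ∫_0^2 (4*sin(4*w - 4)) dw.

0

Let u = 4*w - 4, so du = 4 dw. When w = 0, u = -4; when w = 2, u = 4.
The integral becomes ∫ sin(u) du from -4 to 4, with antiderivative -cos(u).
Back in w: F(w) = -cos(4*w - 4).
Then F(2) - F(0) = (-cos(4)) - (-cos(4)) = 0.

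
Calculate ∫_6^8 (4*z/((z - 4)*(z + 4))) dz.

Factor the denominator: z**2 - 16 = (z + 4)(z - 4).
Partial fractions: 4*z/((z - 4)*(z + 4)) = 2/(z + 4) + 2/(z - 4).
An antiderivative is F(z) = 2*log(z - 4) + 2*log(z + 4).
Then F(8) - F(6) = (2*log(3) + 8*log(2)) - (4*log(2) + 2*log(5)) = -2*log(5) + 2*log(3) + 4*log(2).

-2*log(5) + 2*log(3) + 4*log(2)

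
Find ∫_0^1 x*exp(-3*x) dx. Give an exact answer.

(-4 + exp(3))*exp(-3)/9

Integrate by parts once (u = x, dv = exp(-3*x) dx).
An antiderivative is F(x) = (-3*x - 1)*exp(-3*x)/9.
Then F(1) - F(0) = (-4*exp(-3)/9) - (-1/9) = (-4 + exp(3))*exp(-3)/9.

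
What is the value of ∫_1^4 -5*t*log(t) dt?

Integrate by parts once (u = ln t, dv = -5*t dt).
An antiderivative is F(t) = -5*t**2*(2*log(t) - 1)/4.
Then F(4) - F(1) = (20 - 80*log(2)) - (5/4) = 75/4 - 80*log(2).

75/4 - 80*log(2)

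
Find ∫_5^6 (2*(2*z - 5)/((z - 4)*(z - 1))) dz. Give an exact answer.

log(25/4)

Factor the denominator: z**2 - 5*z + 4 = (z - 1)(z - 4).
Partial fractions: 2*(2*z - 5)/((z - 4)*(z - 1)) = 2/(z - 1) + 2/(z - 4).
An antiderivative is F(z) = 2*log(z - 4) + 2*log(z - 1).
Then F(6) - F(5) = (log(100)) - (log(16)) = log(25/4).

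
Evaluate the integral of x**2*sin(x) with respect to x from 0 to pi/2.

-2 + pi

Integrate by parts twice (u = x^2, dv = sin(x) dx).
An antiderivative is F(x) = -x**2*cos(x) + 2*x*sin(x) + 2*cos(x).
Then F(pi/2) - F(0) = (pi) - (2) = -2 + pi.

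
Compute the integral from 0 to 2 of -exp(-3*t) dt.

(1 - exp(6))*exp(-6)/3

An antiderivative is F(t) = exp(-3*t)/3.
Then F(2) - F(0) = (exp(-6)/3) - (1/3) = (1 - exp(6))*exp(-6)/3.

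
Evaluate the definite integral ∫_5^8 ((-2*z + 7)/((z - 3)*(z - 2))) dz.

Factor the denominator: z**2 - 5*z + 6 = (z - 2)(z - 3).
Partial fractions: (-2*z + 7)/((z - 3)*(z - 2)) = -3/(z - 2) + 1/(z - 3).
An antiderivative is F(z) = log(z - 3) - 3*log(z - 2).
Then F(8) - F(5) = (-3*log(3) - 3*log(2) + log(5)) - (log(2/27)) = log(5/16).

log(5/16)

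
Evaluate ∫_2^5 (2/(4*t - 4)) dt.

log(2)

An antiderivative is F(t) = log(4*t - 4)/2.
Then F(5) - F(2) = (log(4)) - (log(2)) = log(2).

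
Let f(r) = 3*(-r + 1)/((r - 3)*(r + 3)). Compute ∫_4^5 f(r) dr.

Factor the denominator: r**2 - 9 = (r + 3)(r - 3).
Partial fractions: 3*(-r + 1)/((r - 3)*(r + 3)) = -2/(r + 3) - 1/(r - 3).
An antiderivative is F(r) = -log(r - 3) - 2*log(r + 3).
Then F(5) - F(4) = (-7*log(2)) - (-log(49)) = -7*log(2) + 2*log(7).

-7*log(2) + 2*log(7)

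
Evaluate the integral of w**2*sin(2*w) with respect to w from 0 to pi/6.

Integrate by parts twice (u = w^2, dv = sin(2*w) dw).
An antiderivative is F(w) = -w**2*cos(2*w)/2 + w*sin(2*w)/2 + cos(2*w)/4.
Then F(pi/6) - F(0) = (-pi**2/144 + 1/8 + sqrt(3)*pi/24) - (1/4) = -1/8 - pi**2/144 + sqrt(3)*pi/24.

-1/8 - pi**2/144 + sqrt(3)*pi/24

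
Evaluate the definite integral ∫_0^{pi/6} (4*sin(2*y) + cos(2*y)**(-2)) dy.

An antiderivative is F(y) = -2*cos(2*y) + tan(2*y)/2.
Then F(pi/6) - F(0) = (-1 + sqrt(3)/2) - (-2) = sqrt(3)/2 + 1.

sqrt(3)/2 + 1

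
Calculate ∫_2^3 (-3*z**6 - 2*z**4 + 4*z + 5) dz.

-33314/35

By the power rule, an antiderivative is F(z) = -3*z**7/7 - 2*z**5/5 + 2*z**2 + 5*z.
Then F(3) - F(2) = (-35052/35) - (-1738/35) = -33314/35.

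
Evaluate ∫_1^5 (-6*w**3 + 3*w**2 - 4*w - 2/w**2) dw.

-4308/5

By the power rule, an antiderivative is F(w) = -3*w**4/2 + w**3 - 2*w**2 + 2/w.
Then F(5) - F(1) = (-8621/10) - (-1/2) = -4308/5.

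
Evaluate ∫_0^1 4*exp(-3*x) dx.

4/3 - 4*exp(-3)/3

An antiderivative is F(x) = -4*exp(-3*x)/3.
Then F(1) - F(0) = (-4*exp(-3)/3) - (-4/3) = 4/3 - 4*exp(-3)/3.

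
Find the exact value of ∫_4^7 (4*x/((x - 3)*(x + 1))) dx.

Factor the denominator: x**2 - 2*x - 3 = (x + 1)(x - 3).
Partial fractions: 4*x/((x - 3)*(x + 1)) = 1/(x + 1) + 3/(x - 3).
An antiderivative is F(x) = 3*log(x - 3) + log(x + 1).
Then F(7) - F(4) = (9*log(2)) - (log(5)) = -log(5) + 9*log(2).

-log(5) + 9*log(2)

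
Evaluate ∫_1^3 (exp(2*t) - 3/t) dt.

An antiderivative is F(t) = exp(2*t)/2 - 3*log(t).
Then F(3) - F(1) = (-log(27) + exp(6)/2) - (exp(2)/2) = -exp(2)/2 - log(27) + exp(6)/2.

-exp(2)/2 - log(27) + exp(6)/2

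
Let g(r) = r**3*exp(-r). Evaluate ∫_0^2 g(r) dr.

Integrate by parts 3 times (u = r^3, dv = exp(-r) dr).
An antiderivative is F(r) = (-r**3 - 3*r**2 - 6*r - 6)*exp(-r).
Then F(2) - F(0) = (-38*exp(-2)) - (-6) = 6 - 38*exp(-2).

6 - 38*exp(-2)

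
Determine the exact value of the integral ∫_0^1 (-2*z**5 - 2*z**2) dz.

-1

By the power rule, an antiderivative is F(z) = -z**6/3 - 2*z**3/3.
Then F(1) - F(0) = (-1) - (0) = -1.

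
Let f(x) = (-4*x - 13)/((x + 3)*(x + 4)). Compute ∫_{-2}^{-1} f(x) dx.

Factor the denominator: x**2 + 7*x + 12 = (x + 4)(x + 3).
Partial fractions: (-4*x - 13)/((x + 3)*(x + 4)) = -3/(x + 4) - 1/(x + 3).
An antiderivative is F(x) = -log(x + 3) - 3*log(x + 4).
Then F(-1) - F(-2) = (-log(54)) - (-log(8)) = log(4/27).

log(4/27)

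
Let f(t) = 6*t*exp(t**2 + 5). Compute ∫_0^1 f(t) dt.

-3*(1 - exp(1))*exp(5)

Let u = t**2 + 5, so du = 2*t dt. When t = 0, u = 5; when t = 1, u = 6.
The integral becomes 3·∫ exp(u) du from 5 to 6, with antiderivative 3*exp(u).
Back in t: F(t) = 3*exp(t**2 + 5).
Then F(1) - F(0) = (3*exp(6)) - (3*exp(5)) = -3*(1 - exp(1))*exp(5).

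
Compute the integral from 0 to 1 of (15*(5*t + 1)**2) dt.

Let u = 5*t + 1, so du = 5 dt. When t = 0, u = 1; when t = 1, u = 6.
The integral becomes 3·∫ u**2 du from 1 to 6, with antiderivative u**3.
Back in t: F(t) = (5*t + 1)**3.
Then F(1) - F(0) = (216) - (1) = 215.

215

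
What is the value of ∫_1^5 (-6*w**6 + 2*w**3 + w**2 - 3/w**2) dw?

-6994312/105

By the power rule, an antiderivative is F(w) = -6*w**7/7 + w**4/2 + w**3/3 + 3/w.
Then F(5) - F(1) = (-13987999/210) - (125/42) = -6994312/105.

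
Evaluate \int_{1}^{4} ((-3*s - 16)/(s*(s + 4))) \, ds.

-5*log(2) - log(5)

Factor the denominator: s**2 + 4*s = (s + 4)s.
Partial fractions: (-3*s - 16)/(s*(s + 4)) = 1/(s + 4) - 4/s.
An antiderivative is F(s) = -4*log(s) + log(s + 4).
Then F(4) - F(1) = (-log(32)) - (log(5)) = -5*log(2) - log(5).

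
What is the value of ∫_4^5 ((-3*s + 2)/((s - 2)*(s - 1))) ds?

Factor the denominator: s**2 - 3*s + 2 = (s - 1)(s - 2).
Partial fractions: (-3*s + 2)/((s - 2)*(s - 1)) = 1/(s - 1) - 4/(s - 2).
An antiderivative is F(s) = -4*log(s - 2) + log(s - 1).
Then F(5) - F(4) = (log(4/81)) - (log(3/16)) = -5*log(3) + 6*log(2).

-5*log(3) + 6*log(2)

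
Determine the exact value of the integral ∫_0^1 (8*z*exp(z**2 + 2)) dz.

-4*(1 - exp(1))*exp(2)

Let u = z**2 + 2, so du = 2*z dz. When z = 0, u = 2; when z = 1, u = 3.
The integral becomes 4·∫ exp(u) du from 2 to 3, with antiderivative 4*exp(u).
Back in z: F(z) = 4*exp(z**2 + 2).
Then F(1) - F(0) = (4*exp(3)) - (4*exp(2)) = -4*(1 - exp(1))*exp(2).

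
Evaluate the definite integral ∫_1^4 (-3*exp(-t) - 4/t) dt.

An antiderivative is F(t) = -4*log(t) + 3*exp(-t).
Then F(4) - F(1) = (-8*log(2) + 3*exp(-4)) - (3*exp(-1)) = -8*log(2) - 3*exp(-1) + 3*exp(-4).

-8*log(2) - 3*exp(-1) + 3*exp(-4)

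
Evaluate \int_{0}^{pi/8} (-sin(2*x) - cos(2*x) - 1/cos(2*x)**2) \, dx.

An antiderivative is F(x) = -sin(2*x)/2 + cos(2*x)/2 - tan(2*x)/2.
Then F(pi/8) - F(0) = (-1/2) - (1/2) = -1.

-1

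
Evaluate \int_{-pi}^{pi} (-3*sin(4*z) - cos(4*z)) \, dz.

An antiderivative is F(z) = -sin(4*z)/4 + 3*cos(4*z)/4.
Then F(pi) - F(-pi) = (3/4) - (3/4) = 0.

0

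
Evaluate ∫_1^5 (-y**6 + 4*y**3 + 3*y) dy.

-73504/7

By the power rule, an antiderivative is F(y) = -y**7/7 + y**4 + 3*y**2/2.
Then F(5) - F(1) = (-146975/14) - (33/14) = -73504/7.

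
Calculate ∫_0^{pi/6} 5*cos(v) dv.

5/2

An antiderivative is F(v) = 5*sin(v).
Then F(pi/6) - F(0) = (5/2) - (0) = 5/2.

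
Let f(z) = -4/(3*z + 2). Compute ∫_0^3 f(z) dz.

An antiderivative is F(z) = -4*log(3*z + 2)/3.
Then F(3) - F(0) = (-4*log(11)/3) - (-4*log(2)/3) = -4*log(11)/3 + 4*log(2)/3.

-4*log(11)/3 + 4*log(2)/3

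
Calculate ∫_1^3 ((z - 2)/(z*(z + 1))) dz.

log(8/9)

Factor the denominator: z**2 + z = (z + 1)z.
Partial fractions: (z - 2)/(z*(z + 1)) = 3/(z + 1) - 2/z.
An antiderivative is F(z) = -2*log(z) + 3*log(z + 1).
Then F(3) - F(1) = (log(64/9)) - (log(8)) = log(8/9).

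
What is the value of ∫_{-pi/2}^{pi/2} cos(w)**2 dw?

pi/2

Use the identity cos^2(w) = (1 + cos(2*w))/2.
An antiderivative is F(w) = w/2 + sin(2*w)/4.
Then F(pi/2) - F(-pi/2) = (pi/4) - (-pi/4) = pi/2.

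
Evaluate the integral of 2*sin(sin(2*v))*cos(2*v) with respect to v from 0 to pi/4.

Let u = sin(2*v), so du = 2*cos(2*v) dv. When v = 0, u = 0; when v = pi/4, u = 1.
The integral becomes ∫ sin(u) du from 0 to 1, with antiderivative -cos(u).
Back in v: F(v) = -cos(sin(2*v)).
Then F(pi/4) - F(0) = (-cos(1)) - (-1) = 1 - cos(1).

1 - cos(1)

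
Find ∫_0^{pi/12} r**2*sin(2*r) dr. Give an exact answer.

Integrate by parts twice (u = r^2, dv = sin(2*r) dr).
An antiderivative is F(r) = -r**2*cos(2*r)/2 + r*sin(2*r)/2 + cos(2*r)/4.
Then F(pi/12) - F(0) = (-sqrt(3)*pi**2/576 + pi/48 + sqrt(3)/8) - (1/4) = -1/4 - sqrt(3)*pi**2/576 + pi/48 + sqrt(3)/8.

-1/4 - sqrt(3)*pi**2/576 + pi/48 + sqrt(3)/8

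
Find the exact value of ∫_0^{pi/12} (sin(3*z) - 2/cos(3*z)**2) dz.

An antiderivative is F(z) = -cos(3*z)/3 - 2*tan(3*z)/3.
Then F(pi/12) - F(0) = (-2/3 - sqrt(2)/6) - (-1/3) = -1/3 - sqrt(2)/6.

-1/3 - sqrt(2)/6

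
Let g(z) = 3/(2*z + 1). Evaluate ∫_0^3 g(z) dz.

3*log(7)/2

An antiderivative is F(z) = 3*log(2*z + 1)/2.
Then F(3) - F(0) = (3*log(7)/2) - (0) = 3*log(7)/2.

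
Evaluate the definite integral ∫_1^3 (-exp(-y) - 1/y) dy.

-log(3) - exp(-1) + exp(-3)

An antiderivative is F(y) = -log(y) + exp(-y).
Then F(3) - F(1) = (-log(3) + exp(-3)) - (exp(-1)) = -log(3) - exp(-1) + exp(-3).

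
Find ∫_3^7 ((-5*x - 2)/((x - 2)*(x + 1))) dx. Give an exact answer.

-4*log(5) - log(2)

Factor the denominator: x**2 - x - 2 = (x + 1)(x - 2).
Partial fractions: (-5*x - 2)/((x - 2)*(x + 1)) = -1/(x + 1) - 4/(x - 2).
An antiderivative is F(x) = -4*log(x - 2) - log(x + 1).
Then F(7) - F(3) = (-4*log(5) - 3*log(2)) - (-log(4)) = -4*log(5) - log(2).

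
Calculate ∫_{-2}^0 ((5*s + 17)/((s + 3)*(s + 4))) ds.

log(72)

Factor the denominator: s**2 + 7*s + 12 = (s + 4)(s + 3).
Partial fractions: (5*s + 17)/((s + 3)*(s + 4)) = 3/(s + 4) + 2/(s + 3).
An antiderivative is F(s) = 2*log(s + 3) + 3*log(s + 4).
Then F(0) - F(-2) = (2*log(3) + 6*log(2)) - (log(8)) = log(72).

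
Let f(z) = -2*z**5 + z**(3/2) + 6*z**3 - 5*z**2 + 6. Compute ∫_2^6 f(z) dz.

-41800/3 - 8*sqrt(2)/5 + 72*sqrt(6)/5

By the power rule, an antiderivative is F(z) = -z**6/3 + 2*z**(5/2)/5 + 3*z**4/2 - 5*z**3/3 + 6*z.
Then F(6) - F(2) = (-13932 + 72*sqrt(6)/5) - (4/3 + 8*sqrt(2)/5) = -41800/3 - 8*sqrt(2)/5 + 72*sqrt(6)/5.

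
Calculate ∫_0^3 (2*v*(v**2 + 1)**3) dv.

Let u = v**2 + 1, so du = 2*v dv. When v = 0, u = 1; when v = 3, u = 10.
The integral becomes ∫ u**3 du from 1 to 10, with antiderivative u**4/4.
Back in v: F(v) = (v**2 + 1)**4/4.
Then F(3) - F(0) = (2500) - (1/4) = 9999/4.

9999/4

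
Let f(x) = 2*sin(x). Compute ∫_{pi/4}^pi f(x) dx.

An antiderivative is F(x) = -2*cos(x).
Then F(pi) - F(pi/4) = (2) - (-sqrt(2)) = sqrt(2) + 2.

sqrt(2) + 2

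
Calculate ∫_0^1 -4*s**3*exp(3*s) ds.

Integrate by parts 3 times (u = s^3, dv = -4*exp(3*s) ds).
An antiderivative is F(s) = (-36*s**3 + 36*s**2 - 24*s + 8)*exp(3*s)/27.
Then F(1) - F(0) = (-16*exp(3)/27) - (8/27) = -16*exp(3)/27 - 8/27.

-16*exp(3)/27 - 8/27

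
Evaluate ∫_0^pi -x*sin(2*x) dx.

pi/2

Integrate by parts once (u = x, dv = -sin(2*x) dx).
An antiderivative is F(x) = x*cos(2*x)/2 - sin(2*x)/4.
Then F(pi) - F(0) = (pi/2) - (0) = pi/2.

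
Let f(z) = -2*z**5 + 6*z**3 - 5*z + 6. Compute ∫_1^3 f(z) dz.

By the power rule, an antiderivative is F(z) = -z**6/3 + 3*z**4/2 - 5*z**2/2 + 6*z.
Then F(3) - F(1) = (-126) - (14/3) = -392/3.

-392/3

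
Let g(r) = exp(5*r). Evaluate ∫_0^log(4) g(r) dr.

Let u = exp(r), so du = exp(r) dr. When r = 0, u = 1; when r = log(4), u = 4.
The integral becomes ∫ u**4 du from 1 to 4, with antiderivative u**5/5.
Back in r: F(r) = exp(5*r)/5.
Then F(log(4)) - F(0) = (1024/5) - (1/5) = 1023/5.

1023/5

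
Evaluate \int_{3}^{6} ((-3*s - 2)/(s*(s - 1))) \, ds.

Factor the denominator: s**2 - s = s(s - 1).
Partial fractions: (-3*s - 2)/(s*(s - 1)) = 2/s - 5/(s - 1).
An antiderivative is F(s) = 2*log(s) - 5*log(s - 1).
Then F(6) - F(3) = (-5*log(5) + 2*log(2) + 2*log(3)) - (log(9/32)) = -5*log(5) + 7*log(2).

-5*log(5) + 7*log(2)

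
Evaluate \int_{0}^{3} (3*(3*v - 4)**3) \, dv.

Let u = 3*v - 4, so du = 3 dv. When v = 0, u = -4; when v = 3, u = 5.
The integral becomes ∫ u**3 du from -4 to 5, with antiderivative u**4/4.
Back in v: F(v) = (3*v - 4)**4/4.
Then F(3) - F(0) = (625/4) - (64) = 369/4.

369/4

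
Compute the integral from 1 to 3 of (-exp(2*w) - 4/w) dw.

An antiderivative is F(w) = -exp(2*w)/2 - 4*log(w).
Then F(3) - F(1) = (-exp(6)/2 - log(81)) - (-exp(2)/2) = -exp(6)/2 - log(81) + exp(2)/2.

-exp(6)/2 - log(81) + exp(2)/2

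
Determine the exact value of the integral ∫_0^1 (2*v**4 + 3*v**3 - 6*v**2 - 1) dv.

By the power rule, an antiderivative is F(v) = 2*v**5/5 + 3*v**4/4 - 2*v**3 - v.
Then F(1) - F(0) = (-37/20) - (0) = -37/20.

-37/20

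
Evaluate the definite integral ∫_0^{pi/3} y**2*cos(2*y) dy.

-pi/12 - sqrt(3)/8 + sqrt(3)*pi**2/36

Integrate by parts twice (u = y^2, dv = cos(2*y) dy).
An antiderivative is F(y) = y**2*sin(2*y)/2 + y*cos(2*y)/2 - sin(2*y)/4.
Then F(pi/3) - F(0) = (-pi/12 - sqrt(3)/8 + sqrt(3)*pi**2/36) - (0) = -pi/12 - sqrt(3)/8 + sqrt(3)*pi**2/36.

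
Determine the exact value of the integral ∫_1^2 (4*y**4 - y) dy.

By the power rule, an antiderivative is F(y) = 4*y**5/5 - y**2/2.
Then F(2) - F(1) = (118/5) - (3/10) = 233/10.

233/10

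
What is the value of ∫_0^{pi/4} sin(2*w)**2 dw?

pi/8

Use the identity sin^2(2*w) = (1 - cos(4*w))/2.
An antiderivative is F(w) = w/2 - sin(4*w)/8.
Then F(pi/4) - F(0) = (pi/8) - (0) = pi/8.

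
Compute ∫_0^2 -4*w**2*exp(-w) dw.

Integrate by parts twice (u = w^2, dv = -4*exp(-w) dw).
An antiderivative is F(w) = (4*w**2 + 8*w + 8)*exp(-w).
Then F(2) - F(0) = (40*exp(-2)) - (8) = -8 + 40*exp(-2).

-8 + 40*exp(-2)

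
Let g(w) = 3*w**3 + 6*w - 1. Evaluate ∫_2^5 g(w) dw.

By the power rule, an antiderivative is F(w) = 3*w**4/4 + 3*w**2 - w.
Then F(5) - F(2) = (2155/4) - (22) = 2067/4.

2067/4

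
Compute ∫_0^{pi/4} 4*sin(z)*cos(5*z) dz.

-2/3

Use the identity sin(z)cos(5*z) = [sin(6*z) + sin(-4*z)]/2.
An antiderivative is F(z) = cos(4*z)/2 - cos(6*z)/3.
Then F(pi/4) - F(0) = (-1/2) - (1/6) = -2/3.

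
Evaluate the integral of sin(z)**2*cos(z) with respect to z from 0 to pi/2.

1/3

Let u = sin(z), so du = cos(z) dz. When z = 0, u = 0; when z = pi/2, u = 1.
The integral becomes ∫ u**2 du from 0 to 1, with antiderivative u**3/3.
Back in z: F(z) = sin(z)**3/3.
Then F(pi/2) - F(0) = (1/3) - (0) = 1/3.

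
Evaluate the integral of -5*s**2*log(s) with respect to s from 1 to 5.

620/9 - 625*log(5)/3

Integrate by parts once (u = ln s, dv = -5*s**2 ds).
An antiderivative is F(s) = -5*s**3*(3*log(s) - 1)/9.
Then F(5) - F(1) = (625/9 - 625*log(5)/3) - (5/9) = 620/9 - 625*log(5)/3.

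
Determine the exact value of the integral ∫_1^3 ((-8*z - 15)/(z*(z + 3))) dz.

-8*log(3) + 3*log(2)

Factor the denominator: z**2 + 3*z = (z + 3)z.
Partial fractions: (-8*z - 15)/(z*(z + 3)) = -3/(z + 3) - 5/z.
An antiderivative is F(z) = -5*log(z) - 3*log(z + 3).
Then F(3) - F(1) = (-8*log(3) - 3*log(2)) - (-log(64)) = -8*log(3) + 3*log(2).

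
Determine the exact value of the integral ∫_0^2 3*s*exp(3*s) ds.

1/3 + 5*exp(6)/3

Integrate by parts once (u = s, dv = 3*exp(3*s) ds).
An antiderivative is F(s) = (3*s - 1)*exp(3*s)/3.
Then F(2) - F(0) = (5*exp(6)/3) - (-1/3) = 1/3 + 5*exp(6)/3.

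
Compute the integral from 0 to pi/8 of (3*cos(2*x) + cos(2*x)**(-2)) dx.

1/2 + 3*sqrt(2)/4

An antiderivative is F(x) = 3*sin(2*x)/2 + tan(2*x)/2.
Then F(pi/8) - F(0) = (1/2 + 3*sqrt(2)/4) - (0) = 1/2 + 3*sqrt(2)/4.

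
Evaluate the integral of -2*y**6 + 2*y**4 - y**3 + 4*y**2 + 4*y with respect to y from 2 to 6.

By the power rule, an antiderivative is F(y) = -2*y**7/7 + 2*y**5/5 - y**4/4 + 4*y**3/3 + 2*y**2.
Then F(6) - F(2) = (-2689236/35) - (-956/105) = -8066752/105.

-8066752/105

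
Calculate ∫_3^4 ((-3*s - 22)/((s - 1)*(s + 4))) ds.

Factor the denominator: s**2 + 3*s - 4 = (s + 4)(s - 1).
Partial fractions: (-3*s - 22)/((s - 1)*(s + 4)) = 2/(s + 4) - 5/(s - 1).
An antiderivative is F(s) = -5*log(s - 1) + 2*log(s + 4).
Then F(4) - F(3) = (-5*log(3) + 6*log(2)) - (log(49/32)) = -5*log(3) - 2*log(7) + 11*log(2).

-5*log(3) - 2*log(7) + 11*log(2)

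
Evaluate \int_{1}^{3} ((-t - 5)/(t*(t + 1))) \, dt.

Factor the denominator: t**2 + t = (t + 1)t.
Partial fractions: (-t - 5)/(t*(t + 1)) = 4/(t + 1) - 5/t.
An antiderivative is F(t) = -5*log(t) + 4*log(t + 1).
Then F(3) - F(1) = (-5*log(3) + 8*log(2)) - (log(16)) = -5*log(3) + 4*log(2).

-5*log(3) + 4*log(2)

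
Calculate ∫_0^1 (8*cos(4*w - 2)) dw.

4*sin(2)

Let u = 4*w - 2, so du = 4 dw. When w = 0, u = -2; when w = 1, u = 2.
The integral becomes 2·∫ cos(u) du from -2 to 2, with antiderivative 2*sin(u).
Back in w: F(w) = 2*sin(4*w - 2).
Then F(1) - F(0) = (2*sin(2)) - (-2*sin(2)) = 4*sin(2).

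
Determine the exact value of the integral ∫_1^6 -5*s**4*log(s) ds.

Integrate by parts once (u = ln s, dv = -5*s**4 ds).
An antiderivative is F(s) = -s**5*(5*log(s) - 1)/5.
Then F(6) - F(1) = (-7776*log(3) - 7776*log(2) + 7776/5) - (1/5) = -7776*log(3) - 7776*log(2) + 1555.

-7776*log(3) - 7776*log(2) + 1555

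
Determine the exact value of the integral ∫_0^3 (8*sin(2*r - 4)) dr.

Let u = 2*r - 4, so du = 2 dr. When r = 0, u = -4; when r = 3, u = 2.
The integral becomes 4·∫ sin(u) du from -4 to 2, with antiderivative -4*cos(u).
Back in r: F(r) = -4*cos(2*r - 4).
Then F(3) - F(0) = (-4*cos(2)) - (-4*cos(4)) = 4*cos(4) - 4*cos(2).

4*cos(4) - 4*cos(2)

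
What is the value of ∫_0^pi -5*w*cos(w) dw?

Integrate by parts once (u = w, dv = -5*cos(w) dw).
An antiderivative is F(w) = -5*w*sin(w) - 5*cos(w).
Then F(pi) - F(0) = (5) - (-5) = 10.

10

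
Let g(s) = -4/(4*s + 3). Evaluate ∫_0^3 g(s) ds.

An antiderivative is F(s) = -log(4*s + 3).
Then F(3) - F(0) = (-log(15)) - (-log(3)) = -log(5).

-log(5)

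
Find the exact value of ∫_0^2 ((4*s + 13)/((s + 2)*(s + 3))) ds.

Factor the denominator: s**2 + 5*s + 6 = (s + 3)(s + 2).
Partial fractions: (4*s + 13)/((s + 2)*(s + 3)) = -1/(s + 3) + 5/(s + 2).
An antiderivative is F(s) = 5*log(s + 2) - log(s + 3).
Then F(2) - F(0) = (-log(5) + 10*log(2)) - (log(32/3)) = log(96/5).

log(96/5)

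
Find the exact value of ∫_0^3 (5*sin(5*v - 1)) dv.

Let u = 5*v - 1, so du = 5 dv. When v = 0, u = -1; when v = 3, u = 14.
The integral becomes ∫ sin(u) du from -1 to 14, with antiderivative -cos(u).
Back in v: F(v) = -cos(5*v - 1).
Then F(3) - F(0) = (-cos(14)) - (-cos(1)) = -cos(14) + cos(1).

-cos(14) + cos(1)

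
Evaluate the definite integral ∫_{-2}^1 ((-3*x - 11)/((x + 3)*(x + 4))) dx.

-log(40)

Factor the denominator: x**2 + 7*x + 12 = (x + 4)(x + 3).
Partial fractions: (-3*x - 11)/((x + 3)*(x + 4)) = -1/(x + 4) - 2/(x + 3).
An antiderivative is F(x) = -2*log(x + 3) - log(x + 4).
Then F(1) - F(-2) = (-log(80)) - (-log(2)) = -log(40).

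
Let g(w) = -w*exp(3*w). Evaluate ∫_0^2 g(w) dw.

Integrate by parts once (u = w, dv = -exp(3*w) dw).
An antiderivative is F(w) = (-3*w + 1)*exp(3*w)/9.
Then F(2) - F(0) = (-5*exp(6)/9) - (1/9) = -5*exp(6)/9 - 1/9.

-5*exp(6)/9 - 1/9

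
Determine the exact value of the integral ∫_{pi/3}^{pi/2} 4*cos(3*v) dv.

An antiderivative is F(v) = 4*sin(3*v)/3.
Then F(pi/2) - F(pi/3) = (-4/3) - (0) = -4/3.

-4/3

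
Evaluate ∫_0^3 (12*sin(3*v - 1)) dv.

Let u = 3*v - 1, so du = 3 dv. When v = 0, u = -1; when v = 3, u = 8.
The integral becomes 4·∫ sin(u) du from -1 to 8, with antiderivative -4*cos(u).
Back in v: F(v) = -4*cos(3*v - 1).
Then F(3) - F(0) = (-4*cos(8)) - (-4*cos(1)) = -4*cos(8) + 4*cos(1).

-4*cos(8) + 4*cos(1)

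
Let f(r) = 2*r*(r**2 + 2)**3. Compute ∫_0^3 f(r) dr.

Let u = r**2 + 2, so du = 2*r dr. When r = 0, u = 2; when r = 3, u = 11.
The integral becomes ∫ u**3 du from 2 to 11, with antiderivative u**4/4.
Back in r: F(r) = (r**2 + 2)**4/4.
Then F(3) - F(0) = (14641/4) - (4) = 14625/4.

14625/4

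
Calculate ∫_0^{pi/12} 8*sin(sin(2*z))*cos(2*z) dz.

4 - 4*cos(1/2)

Let u = sin(2*z), so du = 2*cos(2*z) dz. When z = 0, u = 0; when z = pi/12, u = 1/2.
The integral becomes 4·∫ sin(u) du from 0 to 1/2, with antiderivative -4*cos(u).
Back in z: F(z) = -4*cos(sin(2*z)).
Then F(pi/12) - F(0) = (-4*cos(1/2)) - (-4) = 4 - 4*cos(1/2).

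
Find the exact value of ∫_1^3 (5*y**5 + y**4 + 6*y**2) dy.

By the power rule, an antiderivative is F(y) = 5*y**6/6 + y**5/5 + 2*y**3.
Then F(3) - F(1) = (7101/10) - (91/30) = 10606/15.

10606/15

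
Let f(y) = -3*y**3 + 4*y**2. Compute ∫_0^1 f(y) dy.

By the power rule, an antiderivative is F(y) = -3*y**4/4 + 4*y**3/3.
Then F(1) - F(0) = (7/12) - (0) = 7/12.

7/12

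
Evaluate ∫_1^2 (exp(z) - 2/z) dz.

An antiderivative is F(z) = exp(z) - 2*log(z).
Then F(2) - F(1) = (-log(4) + exp(2)) - (exp(1)) = -exp(1) - log(4) + exp(2).

-exp(1) - log(4) + exp(2)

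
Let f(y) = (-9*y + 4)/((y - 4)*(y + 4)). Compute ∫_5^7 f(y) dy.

Factor the denominator: y**2 - 16 = (y + 4)(y - 4).
Partial fractions: (-9*y + 4)/((y - 4)*(y + 4)) = -5/(y + 4) - 4/(y - 4).
An antiderivative is F(y) = -4*log(y - 4) - 5*log(y + 4).
Then F(7) - F(5) = (-5*log(11) - 4*log(3)) - (-10*log(3)) = -5*log(11) + 6*log(3).

-5*log(11) + 6*log(3)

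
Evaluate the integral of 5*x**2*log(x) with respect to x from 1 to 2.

Integrate by parts once (u = ln x, dv = 5*x**2 dx).
An antiderivative is F(x) = 5*x**3*(3*log(x) - 1)/9.
Then F(2) - F(1) = (-40/9 + 40*log(2)/3) - (-5/9) = -35/9 + 40*log(2)/3.

-35/9 + 40*log(2)/3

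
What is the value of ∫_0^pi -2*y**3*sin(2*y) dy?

pi*(-3/2 + pi**2)

Integrate by parts 3 times (u = y^3, dv = -2*sin(2*y) dy).
An antiderivative is F(y) = y**3*cos(2*y) - 3*y**2*sin(2*y)/2 - 3*y*cos(2*y)/2 + 3*sin(2*y)/4.
Then F(pi) - F(0) = (pi*(-3/2 + pi**2)) - (0) = pi*(-3/2 + pi**2).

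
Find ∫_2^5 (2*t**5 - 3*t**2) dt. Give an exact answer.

By the power rule, an antiderivative is F(t) = t**6/3 - t**3.
Then F(5) - F(2) = (15250/3) - (40/3) = 5070.

5070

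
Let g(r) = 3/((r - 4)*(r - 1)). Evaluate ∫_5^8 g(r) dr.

Factor the denominator: r**2 - 5*r + 4 = (r - 1)(r - 4).
Partial fractions: 3/((r - 4)*(r - 1)) = -1/(r - 1) + 1/(r - 4).
An antiderivative is F(r) = log(r - 4) - log(r - 1).
Then F(8) - F(5) = (log(4/7)) - (-log(4)) = log(16/7).

log(16/7)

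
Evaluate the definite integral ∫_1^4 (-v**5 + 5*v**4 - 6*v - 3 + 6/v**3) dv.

4629/16

By the power rule, an antiderivative is F(v) = -v**6/6 + v**5 - 3*v**2 - 3*v - 3/v**2.
Then F(4) - F(1) = (13495/48) - (-49/6) = 4629/16.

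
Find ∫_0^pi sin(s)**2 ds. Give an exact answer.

Use the identity sin^2(s) = (1 - cos(2*s))/2.
An antiderivative is F(s) = s/2 - sin(2*s)/4.
Then F(pi) - F(0) = (pi/2) - (0) = pi/2.

pi/2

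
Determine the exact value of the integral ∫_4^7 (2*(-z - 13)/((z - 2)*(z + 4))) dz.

Factor the denominator: z**2 + 2*z - 8 = (z + 4)(z - 2).
Partial fractions: 2*(-z - 13)/((z - 2)*(z + 4)) = 3/(z + 4) - 5/(z - 2).
An antiderivative is F(z) = -5*log(z - 2) + 3*log(z + 4).
Then F(7) - F(4) = (-5*log(5) + 3*log(11)) - (log(16)) = -5*log(5) - 4*log(2) + 3*log(11).

-5*log(5) - 4*log(2) + 3*log(11)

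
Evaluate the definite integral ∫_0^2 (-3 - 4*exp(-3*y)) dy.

An antiderivative is F(y) = -3*y + 4*exp(-3*y)/3.
Then F(2) - F(0) = (-6 + 4*exp(-6)/3) - (4/3) = -22/3 + 4*exp(-6)/3.

-22/3 + 4*exp(-6)/3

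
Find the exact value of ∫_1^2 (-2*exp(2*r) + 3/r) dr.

An antiderivative is F(r) = -exp(2*r) + 3*log(r).
Then F(2) - F(1) = (-exp(4) + log(8)) - (-exp(2)) = -exp(4) + log(8) + exp(2).

-exp(4) + log(8) + exp(2)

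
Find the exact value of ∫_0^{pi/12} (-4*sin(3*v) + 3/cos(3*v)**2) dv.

An antiderivative is F(v) = 4*cos(3*v)/3 + tan(3*v).
Then F(pi/12) - F(0) = (2*sqrt(2)/3 + 1) - (4/3) = -1/3 + 2*sqrt(2)/3.

-1/3 + 2*sqrt(2)/3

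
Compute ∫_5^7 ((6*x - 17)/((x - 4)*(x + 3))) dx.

-10*log(2) + log(3) + 5*log(5)

Factor the denominator: x**2 - x - 12 = (x + 3)(x - 4).
Partial fractions: (6*x - 17)/((x - 4)*(x + 3)) = 5/(x + 3) + 1/(x - 4).
An antiderivative is F(x) = log(x - 4) + 5*log(x + 3).
Then F(7) - F(5) = (log(3) + 5*log(2) + 5*log(5)) - (15*log(2)) = -10*log(2) + log(3) + 5*log(5).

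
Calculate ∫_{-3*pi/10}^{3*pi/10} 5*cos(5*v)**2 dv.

3*pi/2

Use the identity cos^2(5*v) = (1 + cos(10*v))/2.
An antiderivative is F(v) = 5*v/2 + sin(10*v)/4.
Then F(3*pi/10) - F(-3*pi/10) = (3*pi/4) - (-3*pi/4) = 3*pi/2.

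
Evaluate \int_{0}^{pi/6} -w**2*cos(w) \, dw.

-sqrt(3)*pi/6 - pi**2/72 + 1

Integrate by parts twice (u = w^2, dv = -cos(w) dw).
An antiderivative is F(w) = -w**2*sin(w) - 2*w*cos(w) + 2*sin(w).
Then F(pi/6) - F(0) = (-sqrt(3)*pi/6 - pi**2/72 + 1) - (0) = -sqrt(3)*pi/6 - pi**2/72 + 1.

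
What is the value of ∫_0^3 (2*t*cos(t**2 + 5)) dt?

Let u = t**2 + 5, so du = 2*t dt. When t = 0, u = 5; when t = 3, u = 14.
The integral becomes ∫ cos(u) du from 5 to 14, with antiderivative sin(u).
Back in t: F(t) = sin(t**2 + 5).
Then F(3) - F(0) = (sin(14)) - (sin(5)) = -sin(5) + sin(14).

-sin(5) + sin(14)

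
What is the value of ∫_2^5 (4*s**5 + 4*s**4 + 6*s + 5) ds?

64632/5

By the power rule, an antiderivative is F(s) = 2*s**6/3 + 4*s**5/5 + 3*s**2 + 5*s.
Then F(5) - F(2) = (39050/3) - (1354/15) = 64632/5.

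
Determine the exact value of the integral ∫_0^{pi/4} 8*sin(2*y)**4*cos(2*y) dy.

Let u = sin(2*y), so du = 2*cos(2*y) dy. When y = 0, u = 0; when y = pi/4, u = 1.
The integral becomes 4·∫ u**4 du from 0 to 1, with antiderivative 4*u**5/5.
Back in y: F(y) = 4*sin(2*y)**5/5.
Then F(pi/4) - F(0) = (4/5) - (0) = 4/5.

4/5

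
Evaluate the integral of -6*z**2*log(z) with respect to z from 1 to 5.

Integrate by parts once (u = ln z, dv = -6*z**2 dz).
An antiderivative is F(z) = -2*z**3*(3*log(z) - 1)/3.
Then F(5) - F(1) = (250/3 - 250*log(5)) - (2/3) = 248/3 - 250*log(5).

248/3 - 250*log(5)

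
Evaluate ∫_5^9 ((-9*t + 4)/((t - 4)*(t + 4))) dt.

-5*log(13) - 4*log(5) + 10*log(3)

Factor the denominator: t**2 - 16 = (t + 4)(t - 4).
Partial fractions: (-9*t + 4)/((t - 4)*(t + 4)) = -5/(t + 4) - 4/(t - 4).
An antiderivative is F(t) = -4*log(t - 4) - 5*log(t + 4).
Then F(9) - F(5) = (-5*log(13) - 4*log(5)) - (-10*log(3)) = -5*log(13) - 4*log(5) + 10*log(3).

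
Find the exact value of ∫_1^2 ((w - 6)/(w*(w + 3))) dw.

-8*log(2) + 3*log(5)

Factor the denominator: w**2 + 3*w = (w + 3)w.
Partial fractions: (w - 6)/(w*(w + 3)) = 3/(w + 3) - 2/w.
An antiderivative is F(w) = -2*log(w) + 3*log(w + 3).
Then F(2) - F(1) = (-2*log(2) + 3*log(5)) - (log(64)) = -8*log(2) + 3*log(5).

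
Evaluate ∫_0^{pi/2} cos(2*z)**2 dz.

pi/4

Use the identity cos^2(2*z) = (1 + cos(4*z))/2.
An antiderivative is F(z) = z/2 + sin(4*z)/8.
Then F(pi/2) - F(0) = (pi/4) - (0) = pi/4.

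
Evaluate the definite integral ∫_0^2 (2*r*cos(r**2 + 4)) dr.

Let u = r**2 + 4, so du = 2*r dr. When r = 0, u = 4; when r = 2, u = 8.
The integral becomes ∫ cos(u) du from 4 to 8, with antiderivative sin(u).
Back in r: F(r) = sin(r**2 + 4).
Then F(2) - F(0) = (sin(8)) - (sin(4)) = -sin(4) + sin(8).

-sin(4) + sin(8)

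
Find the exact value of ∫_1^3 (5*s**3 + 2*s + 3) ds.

114

By the power rule, an antiderivative is F(s) = 5*s**4/4 + s**2 + 3*s.
Then F(3) - F(1) = (477/4) - (21/4) = 114.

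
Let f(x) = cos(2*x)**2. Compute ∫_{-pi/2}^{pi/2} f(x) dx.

pi/2

Use the identity cos^2(2*x) = (1 + cos(4*x))/2.
An antiderivative is F(x) = x/2 + sin(4*x)/8.
Then F(pi/2) - F(-pi/2) = (pi/4) - (-pi/4) = pi/2.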